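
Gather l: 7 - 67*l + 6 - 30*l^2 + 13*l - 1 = -30*l^2 - 54*l + 12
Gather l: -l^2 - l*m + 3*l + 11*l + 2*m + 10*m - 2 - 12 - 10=-l^2 + l*(14 - m) + 12*m - 24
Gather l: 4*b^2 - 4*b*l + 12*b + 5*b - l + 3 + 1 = 4*b^2 + 17*b + l*(-4*b - 1) + 4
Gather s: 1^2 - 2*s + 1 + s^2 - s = s^2 - 3*s + 2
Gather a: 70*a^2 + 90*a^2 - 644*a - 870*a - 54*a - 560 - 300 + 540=160*a^2 - 1568*a - 320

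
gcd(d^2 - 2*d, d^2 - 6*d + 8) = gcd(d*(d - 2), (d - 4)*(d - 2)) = d - 2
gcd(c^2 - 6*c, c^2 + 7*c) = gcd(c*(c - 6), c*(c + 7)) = c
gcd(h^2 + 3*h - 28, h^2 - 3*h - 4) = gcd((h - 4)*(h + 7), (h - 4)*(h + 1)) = h - 4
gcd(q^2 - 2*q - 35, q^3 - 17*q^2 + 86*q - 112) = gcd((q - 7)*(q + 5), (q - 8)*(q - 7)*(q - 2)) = q - 7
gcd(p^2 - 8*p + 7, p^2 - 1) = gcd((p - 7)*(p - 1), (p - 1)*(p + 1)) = p - 1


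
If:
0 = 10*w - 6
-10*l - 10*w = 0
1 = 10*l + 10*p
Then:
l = -3/5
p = 7/10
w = 3/5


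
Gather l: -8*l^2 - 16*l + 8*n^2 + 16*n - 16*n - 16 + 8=-8*l^2 - 16*l + 8*n^2 - 8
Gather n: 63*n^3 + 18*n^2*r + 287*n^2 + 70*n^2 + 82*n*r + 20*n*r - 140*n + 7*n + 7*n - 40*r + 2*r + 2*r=63*n^3 + n^2*(18*r + 357) + n*(102*r - 126) - 36*r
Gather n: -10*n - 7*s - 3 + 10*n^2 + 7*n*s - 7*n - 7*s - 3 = 10*n^2 + n*(7*s - 17) - 14*s - 6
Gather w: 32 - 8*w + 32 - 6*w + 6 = 70 - 14*w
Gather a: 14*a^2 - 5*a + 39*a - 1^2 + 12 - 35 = 14*a^2 + 34*a - 24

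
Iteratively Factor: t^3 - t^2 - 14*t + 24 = (t + 4)*(t^2 - 5*t + 6) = (t - 2)*(t + 4)*(t - 3)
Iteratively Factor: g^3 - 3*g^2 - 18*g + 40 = (g - 5)*(g^2 + 2*g - 8) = (g - 5)*(g + 4)*(g - 2)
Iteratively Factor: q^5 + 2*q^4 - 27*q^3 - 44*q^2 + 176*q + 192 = (q - 4)*(q^4 + 6*q^3 - 3*q^2 - 56*q - 48) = (q - 4)*(q + 4)*(q^3 + 2*q^2 - 11*q - 12) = (q - 4)*(q - 3)*(q + 4)*(q^2 + 5*q + 4) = (q - 4)*(q - 3)*(q + 1)*(q + 4)*(q + 4)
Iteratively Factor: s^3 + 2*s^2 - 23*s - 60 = (s - 5)*(s^2 + 7*s + 12) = (s - 5)*(s + 4)*(s + 3)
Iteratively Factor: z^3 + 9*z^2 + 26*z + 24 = (z + 3)*(z^2 + 6*z + 8) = (z + 2)*(z + 3)*(z + 4)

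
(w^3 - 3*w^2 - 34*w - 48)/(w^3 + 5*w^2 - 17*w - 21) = (w^3 - 3*w^2 - 34*w - 48)/(w^3 + 5*w^2 - 17*w - 21)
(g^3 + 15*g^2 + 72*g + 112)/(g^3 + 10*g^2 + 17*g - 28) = (g + 4)/(g - 1)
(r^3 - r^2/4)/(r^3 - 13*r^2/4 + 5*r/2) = r*(4*r - 1)/(4*r^2 - 13*r + 10)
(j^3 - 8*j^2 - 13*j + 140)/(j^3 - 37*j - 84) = (j - 5)/(j + 3)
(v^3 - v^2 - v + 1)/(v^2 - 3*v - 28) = (-v^3 + v^2 + v - 1)/(-v^2 + 3*v + 28)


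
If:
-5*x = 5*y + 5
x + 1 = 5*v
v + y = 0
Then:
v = 0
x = -1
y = 0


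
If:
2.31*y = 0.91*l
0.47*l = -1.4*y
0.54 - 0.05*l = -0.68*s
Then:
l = 0.00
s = -0.79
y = 0.00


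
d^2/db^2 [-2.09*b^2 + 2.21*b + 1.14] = -4.18000000000000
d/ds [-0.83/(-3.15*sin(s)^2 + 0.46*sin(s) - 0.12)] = (0.3818 - 5.229*sin(s))*cos(s)/(3.15*sin(s)^2 - 0.46*sin(s) + 0.12)^2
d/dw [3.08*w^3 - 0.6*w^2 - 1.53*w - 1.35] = 9.24*w^2 - 1.2*w - 1.53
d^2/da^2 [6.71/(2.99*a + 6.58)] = 119.976142/(2.99*a + 6.58)^3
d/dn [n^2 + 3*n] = 2*n + 3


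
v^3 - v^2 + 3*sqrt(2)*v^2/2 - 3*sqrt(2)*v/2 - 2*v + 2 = (v - 1)*(v - sqrt(2)/2)*(v + 2*sqrt(2))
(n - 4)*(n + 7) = n^2 + 3*n - 28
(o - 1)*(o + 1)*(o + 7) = o^3 + 7*o^2 - o - 7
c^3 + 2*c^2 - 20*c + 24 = (c - 2)^2*(c + 6)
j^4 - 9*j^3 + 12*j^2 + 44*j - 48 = (j - 6)*(j - 4)*(j - 1)*(j + 2)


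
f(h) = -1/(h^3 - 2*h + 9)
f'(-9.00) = 0.00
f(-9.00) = 0.00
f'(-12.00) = 0.00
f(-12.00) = 0.00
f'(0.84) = 0.00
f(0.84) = -0.13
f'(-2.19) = 1.50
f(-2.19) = -0.35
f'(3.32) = 0.02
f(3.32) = -0.03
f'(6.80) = 0.00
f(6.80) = -0.00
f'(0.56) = -0.02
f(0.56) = -0.12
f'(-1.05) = 0.01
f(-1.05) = -0.10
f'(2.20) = 0.05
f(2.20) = -0.07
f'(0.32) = -0.02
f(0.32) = -0.12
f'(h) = -(2 - 3*h^2)/(h^3 - 2*h + 9)^2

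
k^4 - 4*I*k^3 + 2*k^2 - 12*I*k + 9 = (k - 3*I)^2*(k + I)^2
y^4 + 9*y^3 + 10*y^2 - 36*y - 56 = (y - 2)*(y + 2)^2*(y + 7)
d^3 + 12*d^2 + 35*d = d*(d + 5)*(d + 7)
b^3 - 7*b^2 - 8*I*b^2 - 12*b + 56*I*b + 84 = (b - 7)*(b - 6*I)*(b - 2*I)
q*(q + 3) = q^2 + 3*q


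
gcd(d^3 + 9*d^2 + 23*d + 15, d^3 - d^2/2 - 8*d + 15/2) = d + 3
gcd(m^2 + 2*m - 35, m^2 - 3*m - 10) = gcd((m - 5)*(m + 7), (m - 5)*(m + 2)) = m - 5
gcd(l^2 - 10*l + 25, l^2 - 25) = l - 5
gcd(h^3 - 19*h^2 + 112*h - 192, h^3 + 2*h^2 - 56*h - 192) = h - 8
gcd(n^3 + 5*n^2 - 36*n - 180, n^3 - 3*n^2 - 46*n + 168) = n - 6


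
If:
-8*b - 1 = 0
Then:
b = -1/8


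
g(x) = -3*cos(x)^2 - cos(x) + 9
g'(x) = 6*sin(x)*cos(x) + sin(x)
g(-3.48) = 7.27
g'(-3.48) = -1.55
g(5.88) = 5.54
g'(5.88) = -2.56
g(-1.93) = 8.98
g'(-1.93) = 1.04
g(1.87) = 9.03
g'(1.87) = -0.73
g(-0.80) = 6.85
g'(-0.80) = -3.72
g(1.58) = 9.01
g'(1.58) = 0.94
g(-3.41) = 7.18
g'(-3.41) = -1.27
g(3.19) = 7.01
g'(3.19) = 0.24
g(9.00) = 7.42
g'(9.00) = -1.84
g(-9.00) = 7.42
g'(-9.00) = 1.84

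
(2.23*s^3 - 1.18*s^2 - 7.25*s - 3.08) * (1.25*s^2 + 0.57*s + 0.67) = 2.7875*s^5 - 0.2039*s^4 - 8.241*s^3 - 8.7731*s^2 - 6.6131*s - 2.0636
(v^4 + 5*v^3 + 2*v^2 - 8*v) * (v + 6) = v^5 + 11*v^4 + 32*v^3 + 4*v^2 - 48*v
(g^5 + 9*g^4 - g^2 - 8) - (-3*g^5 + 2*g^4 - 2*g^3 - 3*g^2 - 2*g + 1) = 4*g^5 + 7*g^4 + 2*g^3 + 2*g^2 + 2*g - 9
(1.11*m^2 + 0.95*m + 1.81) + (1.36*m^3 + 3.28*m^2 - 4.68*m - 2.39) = 1.36*m^3 + 4.39*m^2 - 3.73*m - 0.58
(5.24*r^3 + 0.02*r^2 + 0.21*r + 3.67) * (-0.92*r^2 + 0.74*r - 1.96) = -4.8208*r^5 + 3.8592*r^4 - 10.4488*r^3 - 3.2602*r^2 + 2.3042*r - 7.1932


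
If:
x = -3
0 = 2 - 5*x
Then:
No Solution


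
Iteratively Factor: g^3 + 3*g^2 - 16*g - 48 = (g + 3)*(g^2 - 16) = (g + 3)*(g + 4)*(g - 4)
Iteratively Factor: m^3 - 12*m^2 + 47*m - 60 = (m - 5)*(m^2 - 7*m + 12) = (m - 5)*(m - 4)*(m - 3)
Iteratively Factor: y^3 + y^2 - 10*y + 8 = (y + 4)*(y^2 - 3*y + 2) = (y - 1)*(y + 4)*(y - 2)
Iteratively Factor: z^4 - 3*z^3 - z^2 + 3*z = (z)*(z^3 - 3*z^2 - z + 3) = z*(z + 1)*(z^2 - 4*z + 3) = z*(z - 1)*(z + 1)*(z - 3)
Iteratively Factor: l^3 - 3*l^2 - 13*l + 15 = (l + 3)*(l^2 - 6*l + 5) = (l - 1)*(l + 3)*(l - 5)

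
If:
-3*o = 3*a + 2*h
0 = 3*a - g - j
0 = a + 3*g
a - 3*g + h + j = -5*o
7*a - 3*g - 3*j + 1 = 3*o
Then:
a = -7/9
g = 7/27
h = -1/9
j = -70/27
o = 23/27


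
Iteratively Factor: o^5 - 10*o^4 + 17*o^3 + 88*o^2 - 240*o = (o - 5)*(o^4 - 5*o^3 - 8*o^2 + 48*o) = (o - 5)*(o - 4)*(o^3 - o^2 - 12*o) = (o - 5)*(o - 4)^2*(o^2 + 3*o) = (o - 5)*(o - 4)^2*(o + 3)*(o)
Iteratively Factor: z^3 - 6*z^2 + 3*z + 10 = (z + 1)*(z^2 - 7*z + 10) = (z - 2)*(z + 1)*(z - 5)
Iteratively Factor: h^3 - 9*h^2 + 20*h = (h)*(h^2 - 9*h + 20) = h*(h - 5)*(h - 4)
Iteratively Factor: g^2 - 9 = (g - 3)*(g + 3)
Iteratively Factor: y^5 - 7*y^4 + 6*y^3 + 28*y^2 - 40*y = (y - 5)*(y^4 - 2*y^3 - 4*y^2 + 8*y) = (y - 5)*(y + 2)*(y^3 - 4*y^2 + 4*y) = (y - 5)*(y - 2)*(y + 2)*(y^2 - 2*y) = y*(y - 5)*(y - 2)*(y + 2)*(y - 2)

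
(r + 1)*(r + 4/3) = r^2 + 7*r/3 + 4/3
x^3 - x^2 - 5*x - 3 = (x - 3)*(x + 1)^2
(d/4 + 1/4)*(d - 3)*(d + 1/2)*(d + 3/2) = d^4/4 - 25*d^2/16 - 15*d/8 - 9/16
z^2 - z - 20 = (z - 5)*(z + 4)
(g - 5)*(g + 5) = g^2 - 25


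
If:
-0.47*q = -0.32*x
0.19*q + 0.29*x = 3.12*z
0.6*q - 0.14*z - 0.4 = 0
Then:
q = 0.70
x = 1.03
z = 0.14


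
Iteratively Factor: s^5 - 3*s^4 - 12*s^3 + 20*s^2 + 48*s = (s - 3)*(s^4 - 12*s^2 - 16*s) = (s - 4)*(s - 3)*(s^3 + 4*s^2 + 4*s) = (s - 4)*(s - 3)*(s + 2)*(s^2 + 2*s) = s*(s - 4)*(s - 3)*(s + 2)*(s + 2)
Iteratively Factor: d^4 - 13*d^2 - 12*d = (d + 3)*(d^3 - 3*d^2 - 4*d) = d*(d + 3)*(d^2 - 3*d - 4) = d*(d - 4)*(d + 3)*(d + 1)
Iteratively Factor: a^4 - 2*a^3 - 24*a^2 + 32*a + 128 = (a + 2)*(a^3 - 4*a^2 - 16*a + 64) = (a - 4)*(a + 2)*(a^2 - 16) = (a - 4)*(a + 2)*(a + 4)*(a - 4)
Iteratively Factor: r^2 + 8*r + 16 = (r + 4)*(r + 4)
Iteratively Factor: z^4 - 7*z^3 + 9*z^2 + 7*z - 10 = (z - 1)*(z^3 - 6*z^2 + 3*z + 10) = (z - 1)*(z + 1)*(z^2 - 7*z + 10) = (z - 2)*(z - 1)*(z + 1)*(z - 5)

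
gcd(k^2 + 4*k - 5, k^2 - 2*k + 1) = k - 1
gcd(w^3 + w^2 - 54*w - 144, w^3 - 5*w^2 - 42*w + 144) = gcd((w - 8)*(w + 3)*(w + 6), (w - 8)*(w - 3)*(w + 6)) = w^2 - 2*w - 48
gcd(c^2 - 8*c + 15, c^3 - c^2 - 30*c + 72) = c - 3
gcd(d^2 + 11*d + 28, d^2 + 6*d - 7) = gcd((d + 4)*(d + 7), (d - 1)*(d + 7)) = d + 7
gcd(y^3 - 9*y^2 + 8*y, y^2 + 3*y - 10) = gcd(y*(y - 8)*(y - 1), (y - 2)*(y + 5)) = 1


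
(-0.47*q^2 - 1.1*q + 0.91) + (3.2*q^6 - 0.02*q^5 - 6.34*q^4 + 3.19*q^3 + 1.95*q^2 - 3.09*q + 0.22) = 3.2*q^6 - 0.02*q^5 - 6.34*q^4 + 3.19*q^3 + 1.48*q^2 - 4.19*q + 1.13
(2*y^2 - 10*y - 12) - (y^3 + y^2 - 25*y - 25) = -y^3 + y^2 + 15*y + 13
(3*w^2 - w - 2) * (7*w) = 21*w^3 - 7*w^2 - 14*w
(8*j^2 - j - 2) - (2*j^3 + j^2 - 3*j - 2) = -2*j^3 + 7*j^2 + 2*j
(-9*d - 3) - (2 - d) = -8*d - 5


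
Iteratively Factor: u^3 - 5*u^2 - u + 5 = (u + 1)*(u^2 - 6*u + 5) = (u - 1)*(u + 1)*(u - 5)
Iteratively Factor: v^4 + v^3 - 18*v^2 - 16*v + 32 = (v + 2)*(v^3 - v^2 - 16*v + 16) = (v - 1)*(v + 2)*(v^2 - 16) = (v - 1)*(v + 2)*(v + 4)*(v - 4)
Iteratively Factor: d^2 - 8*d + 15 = (d - 5)*(d - 3)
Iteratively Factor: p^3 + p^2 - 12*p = (p - 3)*(p^2 + 4*p) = p*(p - 3)*(p + 4)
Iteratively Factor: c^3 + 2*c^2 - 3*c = (c + 3)*(c^2 - c) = c*(c + 3)*(c - 1)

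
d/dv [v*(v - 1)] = 2*v - 1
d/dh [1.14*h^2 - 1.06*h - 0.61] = 2.28*h - 1.06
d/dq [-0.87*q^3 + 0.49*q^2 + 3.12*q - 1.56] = -2.61*q^2 + 0.98*q + 3.12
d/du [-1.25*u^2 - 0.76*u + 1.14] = -2.5*u - 0.76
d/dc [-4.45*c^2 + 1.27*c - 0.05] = 1.27 - 8.9*c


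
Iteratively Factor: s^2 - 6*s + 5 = (s - 1)*(s - 5)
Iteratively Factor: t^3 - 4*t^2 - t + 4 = (t + 1)*(t^2 - 5*t + 4) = (t - 1)*(t + 1)*(t - 4)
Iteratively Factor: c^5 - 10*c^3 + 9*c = (c - 3)*(c^4 + 3*c^3 - c^2 - 3*c) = (c - 3)*(c - 1)*(c^3 + 4*c^2 + 3*c) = c*(c - 3)*(c - 1)*(c^2 + 4*c + 3) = c*(c - 3)*(c - 1)*(c + 3)*(c + 1)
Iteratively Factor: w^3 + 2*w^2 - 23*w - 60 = (w + 4)*(w^2 - 2*w - 15) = (w + 3)*(w + 4)*(w - 5)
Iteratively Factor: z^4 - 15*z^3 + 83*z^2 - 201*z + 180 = (z - 3)*(z^3 - 12*z^2 + 47*z - 60) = (z - 4)*(z - 3)*(z^2 - 8*z + 15) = (z - 5)*(z - 4)*(z - 3)*(z - 3)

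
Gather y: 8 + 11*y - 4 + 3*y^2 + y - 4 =3*y^2 + 12*y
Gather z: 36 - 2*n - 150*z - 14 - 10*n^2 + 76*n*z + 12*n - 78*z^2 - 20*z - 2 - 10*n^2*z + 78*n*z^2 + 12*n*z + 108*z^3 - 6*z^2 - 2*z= -10*n^2 + 10*n + 108*z^3 + z^2*(78*n - 84) + z*(-10*n^2 + 88*n - 172) + 20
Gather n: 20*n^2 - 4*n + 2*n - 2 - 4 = 20*n^2 - 2*n - 6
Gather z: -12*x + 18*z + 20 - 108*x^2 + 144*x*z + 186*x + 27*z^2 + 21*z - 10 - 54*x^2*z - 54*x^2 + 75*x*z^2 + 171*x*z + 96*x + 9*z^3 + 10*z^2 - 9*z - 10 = -162*x^2 + 270*x + 9*z^3 + z^2*(75*x + 37) + z*(-54*x^2 + 315*x + 30)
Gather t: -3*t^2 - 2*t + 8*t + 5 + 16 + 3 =-3*t^2 + 6*t + 24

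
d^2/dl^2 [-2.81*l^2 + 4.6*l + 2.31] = -5.62000000000000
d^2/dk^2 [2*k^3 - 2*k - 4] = 12*k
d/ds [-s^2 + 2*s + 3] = 2 - 2*s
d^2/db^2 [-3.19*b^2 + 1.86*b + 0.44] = -6.38000000000000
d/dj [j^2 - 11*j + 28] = 2*j - 11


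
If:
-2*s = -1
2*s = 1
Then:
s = 1/2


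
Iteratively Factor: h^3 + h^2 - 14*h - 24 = (h + 3)*(h^2 - 2*h - 8) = (h + 2)*(h + 3)*(h - 4)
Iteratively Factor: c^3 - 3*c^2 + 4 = (c + 1)*(c^2 - 4*c + 4) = (c - 2)*(c + 1)*(c - 2)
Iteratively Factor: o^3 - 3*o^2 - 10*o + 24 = (o - 2)*(o^2 - o - 12) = (o - 4)*(o - 2)*(o + 3)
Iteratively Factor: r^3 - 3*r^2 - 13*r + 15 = (r - 1)*(r^2 - 2*r - 15) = (r - 1)*(r + 3)*(r - 5)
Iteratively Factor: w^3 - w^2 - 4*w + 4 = (w - 2)*(w^2 + w - 2) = (w - 2)*(w + 2)*(w - 1)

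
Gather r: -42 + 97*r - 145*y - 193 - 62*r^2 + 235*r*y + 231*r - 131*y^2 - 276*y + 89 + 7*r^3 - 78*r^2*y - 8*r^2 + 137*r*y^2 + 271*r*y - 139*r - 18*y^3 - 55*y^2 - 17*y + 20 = 7*r^3 + r^2*(-78*y - 70) + r*(137*y^2 + 506*y + 189) - 18*y^3 - 186*y^2 - 438*y - 126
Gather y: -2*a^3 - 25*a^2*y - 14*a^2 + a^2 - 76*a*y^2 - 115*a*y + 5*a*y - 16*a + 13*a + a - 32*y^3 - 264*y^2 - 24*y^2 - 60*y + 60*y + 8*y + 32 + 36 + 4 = -2*a^3 - 13*a^2 - 2*a - 32*y^3 + y^2*(-76*a - 288) + y*(-25*a^2 - 110*a + 8) + 72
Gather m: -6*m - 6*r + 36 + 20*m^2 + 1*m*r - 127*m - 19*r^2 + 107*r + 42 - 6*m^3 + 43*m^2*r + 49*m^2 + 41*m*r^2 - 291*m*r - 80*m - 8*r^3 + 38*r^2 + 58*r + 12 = -6*m^3 + m^2*(43*r + 69) + m*(41*r^2 - 290*r - 213) - 8*r^3 + 19*r^2 + 159*r + 90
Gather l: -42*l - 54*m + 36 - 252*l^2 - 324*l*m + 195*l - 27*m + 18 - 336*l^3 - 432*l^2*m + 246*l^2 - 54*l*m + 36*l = -336*l^3 + l^2*(-432*m - 6) + l*(189 - 378*m) - 81*m + 54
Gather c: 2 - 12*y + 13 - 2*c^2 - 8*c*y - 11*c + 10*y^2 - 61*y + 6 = -2*c^2 + c*(-8*y - 11) + 10*y^2 - 73*y + 21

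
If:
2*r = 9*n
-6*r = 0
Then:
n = 0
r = 0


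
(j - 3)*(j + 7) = j^2 + 4*j - 21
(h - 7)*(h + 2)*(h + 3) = h^3 - 2*h^2 - 29*h - 42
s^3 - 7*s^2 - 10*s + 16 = (s - 8)*(s - 1)*(s + 2)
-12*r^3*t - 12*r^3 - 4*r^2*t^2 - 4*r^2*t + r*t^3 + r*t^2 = (-6*r + t)*(2*r + t)*(r*t + r)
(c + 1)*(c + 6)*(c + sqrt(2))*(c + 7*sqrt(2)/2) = c^4 + 9*sqrt(2)*c^3/2 + 7*c^3 + 13*c^2 + 63*sqrt(2)*c^2/2 + 27*sqrt(2)*c + 49*c + 42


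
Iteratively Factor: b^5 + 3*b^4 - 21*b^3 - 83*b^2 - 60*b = (b + 1)*(b^4 + 2*b^3 - 23*b^2 - 60*b) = (b - 5)*(b + 1)*(b^3 + 7*b^2 + 12*b) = b*(b - 5)*(b + 1)*(b^2 + 7*b + 12) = b*(b - 5)*(b + 1)*(b + 4)*(b + 3)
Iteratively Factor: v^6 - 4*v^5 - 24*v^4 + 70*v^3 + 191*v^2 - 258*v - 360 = (v - 5)*(v^5 + v^4 - 19*v^3 - 25*v^2 + 66*v + 72) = (v - 5)*(v + 3)*(v^4 - 2*v^3 - 13*v^2 + 14*v + 24) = (v - 5)*(v + 3)^2*(v^3 - 5*v^2 + 2*v + 8) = (v - 5)*(v - 4)*(v + 3)^2*(v^2 - v - 2) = (v - 5)*(v - 4)*(v + 1)*(v + 3)^2*(v - 2)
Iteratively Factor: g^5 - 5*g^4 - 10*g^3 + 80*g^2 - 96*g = (g - 3)*(g^4 - 2*g^3 - 16*g^2 + 32*g) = (g - 3)*(g + 4)*(g^3 - 6*g^2 + 8*g) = g*(g - 3)*(g + 4)*(g^2 - 6*g + 8) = g*(g - 3)*(g - 2)*(g + 4)*(g - 4)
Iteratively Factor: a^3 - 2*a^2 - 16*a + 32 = (a - 2)*(a^2 - 16) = (a - 4)*(a - 2)*(a + 4)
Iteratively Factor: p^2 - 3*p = (p - 3)*(p)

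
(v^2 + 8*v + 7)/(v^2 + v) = (v + 7)/v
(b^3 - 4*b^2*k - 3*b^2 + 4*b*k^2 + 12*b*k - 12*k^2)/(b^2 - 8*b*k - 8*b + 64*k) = (b^3 - 4*b^2*k - 3*b^2 + 4*b*k^2 + 12*b*k - 12*k^2)/(b^2 - 8*b*k - 8*b + 64*k)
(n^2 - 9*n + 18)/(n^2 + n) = (n^2 - 9*n + 18)/(n*(n + 1))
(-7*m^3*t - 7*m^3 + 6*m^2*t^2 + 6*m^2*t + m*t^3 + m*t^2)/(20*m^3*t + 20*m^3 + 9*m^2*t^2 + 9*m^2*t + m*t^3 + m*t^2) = (-7*m^2 + 6*m*t + t^2)/(20*m^2 + 9*m*t + t^2)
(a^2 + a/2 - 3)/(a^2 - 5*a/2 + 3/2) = (a + 2)/(a - 1)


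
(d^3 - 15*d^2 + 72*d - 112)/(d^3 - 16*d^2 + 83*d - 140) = (d - 4)/(d - 5)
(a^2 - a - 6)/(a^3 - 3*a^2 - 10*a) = (a - 3)/(a*(a - 5))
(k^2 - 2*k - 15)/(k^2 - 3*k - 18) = (k - 5)/(k - 6)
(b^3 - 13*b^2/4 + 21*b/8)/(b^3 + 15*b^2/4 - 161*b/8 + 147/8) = b/(b + 7)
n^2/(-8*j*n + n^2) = -n/(8*j - n)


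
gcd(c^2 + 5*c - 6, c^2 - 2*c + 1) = c - 1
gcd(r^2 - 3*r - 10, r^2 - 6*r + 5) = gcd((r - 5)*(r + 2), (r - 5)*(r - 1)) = r - 5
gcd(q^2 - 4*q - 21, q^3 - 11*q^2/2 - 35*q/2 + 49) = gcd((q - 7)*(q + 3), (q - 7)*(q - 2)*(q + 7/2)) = q - 7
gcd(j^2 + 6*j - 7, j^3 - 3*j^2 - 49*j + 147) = j + 7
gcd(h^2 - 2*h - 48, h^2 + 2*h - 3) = 1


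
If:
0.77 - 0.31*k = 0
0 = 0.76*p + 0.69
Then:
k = 2.48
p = -0.91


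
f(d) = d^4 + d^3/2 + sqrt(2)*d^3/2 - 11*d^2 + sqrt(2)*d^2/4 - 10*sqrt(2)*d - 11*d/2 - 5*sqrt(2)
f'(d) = 4*d^3 + 3*d^2/2 + 3*sqrt(2)*d^2/2 - 22*d + sqrt(2)*d/2 - 10*sqrt(2) - 11/2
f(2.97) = -49.89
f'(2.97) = 53.85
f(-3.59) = 36.48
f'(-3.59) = -81.60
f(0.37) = -15.72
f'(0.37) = -26.82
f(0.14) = -10.03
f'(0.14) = -22.54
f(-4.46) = 157.34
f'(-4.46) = -207.51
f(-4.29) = 124.66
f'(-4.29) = -177.46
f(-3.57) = 34.87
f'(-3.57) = -79.47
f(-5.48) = 484.03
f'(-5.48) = -452.47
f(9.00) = 6394.77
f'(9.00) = 2998.05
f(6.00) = 1048.54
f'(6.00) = 846.97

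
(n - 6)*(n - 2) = n^2 - 8*n + 12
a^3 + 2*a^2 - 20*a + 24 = (a - 2)^2*(a + 6)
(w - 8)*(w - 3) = w^2 - 11*w + 24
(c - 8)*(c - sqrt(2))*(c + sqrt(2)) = c^3 - 8*c^2 - 2*c + 16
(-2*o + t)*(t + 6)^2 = -2*o*t^2 - 24*o*t - 72*o + t^3 + 12*t^2 + 36*t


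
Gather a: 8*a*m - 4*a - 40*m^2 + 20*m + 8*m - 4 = a*(8*m - 4) - 40*m^2 + 28*m - 4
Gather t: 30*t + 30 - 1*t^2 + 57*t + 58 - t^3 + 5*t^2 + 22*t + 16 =-t^3 + 4*t^2 + 109*t + 104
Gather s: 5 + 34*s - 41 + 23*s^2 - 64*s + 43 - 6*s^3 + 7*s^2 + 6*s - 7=-6*s^3 + 30*s^2 - 24*s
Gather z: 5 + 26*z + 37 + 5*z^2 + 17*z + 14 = 5*z^2 + 43*z + 56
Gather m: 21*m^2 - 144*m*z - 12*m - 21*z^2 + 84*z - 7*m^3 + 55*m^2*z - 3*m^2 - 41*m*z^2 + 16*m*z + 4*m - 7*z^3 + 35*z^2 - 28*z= -7*m^3 + m^2*(55*z + 18) + m*(-41*z^2 - 128*z - 8) - 7*z^3 + 14*z^2 + 56*z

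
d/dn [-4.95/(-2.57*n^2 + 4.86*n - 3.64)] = (24.057 - 25.443*n)/(2.57*n^2 - 4.86*n + 3.64)^2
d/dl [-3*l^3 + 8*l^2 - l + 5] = -9*l^2 + 16*l - 1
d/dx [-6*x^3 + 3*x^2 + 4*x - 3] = -18*x^2 + 6*x + 4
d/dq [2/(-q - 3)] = 2/(q + 3)^2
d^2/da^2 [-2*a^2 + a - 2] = -4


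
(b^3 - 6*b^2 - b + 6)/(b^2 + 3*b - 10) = (b^3 - 6*b^2 - b + 6)/(b^2 + 3*b - 10)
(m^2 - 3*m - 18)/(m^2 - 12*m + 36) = (m + 3)/(m - 6)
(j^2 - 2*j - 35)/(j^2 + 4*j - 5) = (j - 7)/(j - 1)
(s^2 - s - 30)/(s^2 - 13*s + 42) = (s + 5)/(s - 7)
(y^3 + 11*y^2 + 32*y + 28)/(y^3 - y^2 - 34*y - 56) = (y^2 + 9*y + 14)/(y^2 - 3*y - 28)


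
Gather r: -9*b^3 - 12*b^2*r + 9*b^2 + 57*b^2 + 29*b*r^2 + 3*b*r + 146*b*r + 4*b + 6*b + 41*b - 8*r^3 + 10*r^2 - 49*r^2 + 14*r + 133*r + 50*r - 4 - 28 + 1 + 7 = -9*b^3 + 66*b^2 + 51*b - 8*r^3 + r^2*(29*b - 39) + r*(-12*b^2 + 149*b + 197) - 24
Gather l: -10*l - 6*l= -16*l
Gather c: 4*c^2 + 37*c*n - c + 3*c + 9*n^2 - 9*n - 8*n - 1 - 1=4*c^2 + c*(37*n + 2) + 9*n^2 - 17*n - 2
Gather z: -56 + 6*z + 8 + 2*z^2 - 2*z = 2*z^2 + 4*z - 48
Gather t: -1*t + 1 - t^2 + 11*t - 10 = -t^2 + 10*t - 9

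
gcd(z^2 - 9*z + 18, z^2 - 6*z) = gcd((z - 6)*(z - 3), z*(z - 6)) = z - 6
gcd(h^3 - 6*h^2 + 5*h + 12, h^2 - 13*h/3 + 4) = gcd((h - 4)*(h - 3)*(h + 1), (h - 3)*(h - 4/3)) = h - 3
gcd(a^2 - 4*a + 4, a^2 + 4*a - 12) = a - 2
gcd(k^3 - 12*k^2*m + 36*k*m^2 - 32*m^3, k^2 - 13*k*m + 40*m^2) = k - 8*m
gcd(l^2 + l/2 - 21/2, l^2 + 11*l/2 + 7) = l + 7/2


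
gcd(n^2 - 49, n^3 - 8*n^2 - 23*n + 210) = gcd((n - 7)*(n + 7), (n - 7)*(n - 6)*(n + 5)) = n - 7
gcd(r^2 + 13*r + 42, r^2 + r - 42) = r + 7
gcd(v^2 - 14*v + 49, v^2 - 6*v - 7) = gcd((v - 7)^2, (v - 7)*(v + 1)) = v - 7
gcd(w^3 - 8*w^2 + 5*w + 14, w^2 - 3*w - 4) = w + 1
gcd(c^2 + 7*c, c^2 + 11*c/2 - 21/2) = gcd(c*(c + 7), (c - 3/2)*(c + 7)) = c + 7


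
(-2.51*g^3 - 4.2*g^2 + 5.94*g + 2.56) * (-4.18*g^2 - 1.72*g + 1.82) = 10.4918*g^5 + 21.8732*g^4 - 22.1734*g^3 - 28.5616*g^2 + 6.4076*g + 4.6592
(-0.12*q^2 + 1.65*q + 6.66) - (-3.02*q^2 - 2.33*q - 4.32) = 2.9*q^2 + 3.98*q + 10.98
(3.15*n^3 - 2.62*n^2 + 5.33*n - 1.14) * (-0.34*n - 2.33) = -1.071*n^4 - 6.4487*n^3 + 4.2924*n^2 - 12.0313*n + 2.6562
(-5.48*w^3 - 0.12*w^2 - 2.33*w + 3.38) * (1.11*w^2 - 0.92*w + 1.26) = -6.0828*w^5 + 4.9084*w^4 - 9.3807*w^3 + 5.7442*w^2 - 6.0454*w + 4.2588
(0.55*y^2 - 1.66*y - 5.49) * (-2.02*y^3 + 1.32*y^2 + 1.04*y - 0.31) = -1.111*y^5 + 4.0792*y^4 + 9.4706*y^3 - 9.1437*y^2 - 5.195*y + 1.7019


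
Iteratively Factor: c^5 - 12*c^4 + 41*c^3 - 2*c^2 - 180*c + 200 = (c - 5)*(c^4 - 7*c^3 + 6*c^2 + 28*c - 40) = (c - 5)*(c + 2)*(c^3 - 9*c^2 + 24*c - 20) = (c - 5)*(c - 2)*(c + 2)*(c^2 - 7*c + 10) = (c - 5)^2*(c - 2)*(c + 2)*(c - 2)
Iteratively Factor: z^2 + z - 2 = (z + 2)*(z - 1)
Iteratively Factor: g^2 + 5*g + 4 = (g + 4)*(g + 1)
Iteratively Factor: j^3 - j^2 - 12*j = (j - 4)*(j^2 + 3*j) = (j - 4)*(j + 3)*(j)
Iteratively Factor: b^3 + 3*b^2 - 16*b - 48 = (b - 4)*(b^2 + 7*b + 12) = (b - 4)*(b + 3)*(b + 4)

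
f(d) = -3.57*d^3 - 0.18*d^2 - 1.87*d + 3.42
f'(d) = -10.71*d^2 - 0.36*d - 1.87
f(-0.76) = 6.30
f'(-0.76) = -7.78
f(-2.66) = 74.31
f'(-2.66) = -76.69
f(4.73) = -387.24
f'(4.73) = -243.19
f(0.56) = 1.69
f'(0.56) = -5.43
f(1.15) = -4.40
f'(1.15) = -16.45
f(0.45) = 2.22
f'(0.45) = -4.20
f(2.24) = -41.80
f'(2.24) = -56.41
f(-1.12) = 10.30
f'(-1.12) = -14.90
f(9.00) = -2630.52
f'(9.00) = -872.62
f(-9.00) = 2608.20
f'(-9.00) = -866.14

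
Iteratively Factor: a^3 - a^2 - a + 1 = (a - 1)*(a^2 - 1) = (a - 1)*(a + 1)*(a - 1)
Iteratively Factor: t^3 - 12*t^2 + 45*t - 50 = (t - 2)*(t^2 - 10*t + 25) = (t - 5)*(t - 2)*(t - 5)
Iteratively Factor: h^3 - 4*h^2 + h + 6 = (h - 3)*(h^2 - h - 2) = (h - 3)*(h + 1)*(h - 2)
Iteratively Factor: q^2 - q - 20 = (q - 5)*(q + 4)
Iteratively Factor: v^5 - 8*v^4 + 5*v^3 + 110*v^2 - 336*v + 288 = (v - 3)*(v^4 - 5*v^3 - 10*v^2 + 80*v - 96) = (v - 3)*(v + 4)*(v^3 - 9*v^2 + 26*v - 24) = (v - 4)*(v - 3)*(v + 4)*(v^2 - 5*v + 6) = (v - 4)*(v - 3)^2*(v + 4)*(v - 2)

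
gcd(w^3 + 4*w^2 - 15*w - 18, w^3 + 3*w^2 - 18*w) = w^2 + 3*w - 18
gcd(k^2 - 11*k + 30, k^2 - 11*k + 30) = k^2 - 11*k + 30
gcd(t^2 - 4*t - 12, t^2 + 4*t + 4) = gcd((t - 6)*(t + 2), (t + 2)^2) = t + 2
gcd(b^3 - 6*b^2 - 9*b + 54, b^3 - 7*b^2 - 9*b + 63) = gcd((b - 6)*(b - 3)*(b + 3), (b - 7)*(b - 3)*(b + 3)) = b^2 - 9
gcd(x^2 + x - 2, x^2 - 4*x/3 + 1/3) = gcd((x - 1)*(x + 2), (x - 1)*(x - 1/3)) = x - 1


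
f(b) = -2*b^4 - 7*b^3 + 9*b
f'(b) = -8*b^3 - 21*b^2 + 9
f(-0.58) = -4.08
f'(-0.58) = 3.50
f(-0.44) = -3.44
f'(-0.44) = 5.62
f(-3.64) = -46.26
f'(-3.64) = 116.59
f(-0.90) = -4.31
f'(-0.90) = -2.18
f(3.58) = -617.48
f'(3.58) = -627.21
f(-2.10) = 7.03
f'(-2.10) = -9.52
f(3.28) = -448.98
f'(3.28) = -499.23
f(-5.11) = -475.64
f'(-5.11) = 528.11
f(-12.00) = -29484.00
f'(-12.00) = 10809.00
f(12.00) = -53460.00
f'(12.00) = -16839.00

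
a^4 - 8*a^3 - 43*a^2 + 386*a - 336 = (a - 8)*(a - 6)*(a - 1)*(a + 7)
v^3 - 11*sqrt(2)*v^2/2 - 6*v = v*(v - 6*sqrt(2))*(v + sqrt(2)/2)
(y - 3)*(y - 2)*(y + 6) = y^3 + y^2 - 24*y + 36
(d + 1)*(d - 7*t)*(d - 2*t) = d^3 - 9*d^2*t + d^2 + 14*d*t^2 - 9*d*t + 14*t^2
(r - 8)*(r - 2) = r^2 - 10*r + 16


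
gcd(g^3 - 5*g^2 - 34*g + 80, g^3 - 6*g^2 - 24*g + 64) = g^2 - 10*g + 16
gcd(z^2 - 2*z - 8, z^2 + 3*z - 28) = z - 4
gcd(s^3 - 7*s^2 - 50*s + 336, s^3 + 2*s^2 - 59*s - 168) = s^2 - s - 56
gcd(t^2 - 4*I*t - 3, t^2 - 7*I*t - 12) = t - 3*I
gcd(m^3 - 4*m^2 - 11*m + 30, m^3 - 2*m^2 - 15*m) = m^2 - 2*m - 15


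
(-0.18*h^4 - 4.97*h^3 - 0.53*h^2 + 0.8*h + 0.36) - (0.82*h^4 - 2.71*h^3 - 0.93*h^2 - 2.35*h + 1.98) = -1.0*h^4 - 2.26*h^3 + 0.4*h^2 + 3.15*h - 1.62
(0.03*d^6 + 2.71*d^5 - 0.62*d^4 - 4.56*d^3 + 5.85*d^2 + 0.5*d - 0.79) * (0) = 0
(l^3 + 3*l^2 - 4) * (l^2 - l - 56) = l^5 + 2*l^4 - 59*l^3 - 172*l^2 + 4*l + 224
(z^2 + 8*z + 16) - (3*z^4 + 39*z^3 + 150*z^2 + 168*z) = -3*z^4 - 39*z^3 - 149*z^2 - 160*z + 16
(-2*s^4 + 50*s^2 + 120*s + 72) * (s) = -2*s^5 + 50*s^3 + 120*s^2 + 72*s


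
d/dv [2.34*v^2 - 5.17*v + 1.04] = 4.68*v - 5.17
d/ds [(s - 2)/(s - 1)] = (s - 1)^(-2)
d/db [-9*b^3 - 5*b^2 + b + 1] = -27*b^2 - 10*b + 1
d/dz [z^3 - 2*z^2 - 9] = z*(3*z - 4)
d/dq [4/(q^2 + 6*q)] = 8*(-q - 3)/(q^2*(q + 6)^2)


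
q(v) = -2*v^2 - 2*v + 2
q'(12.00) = -50.00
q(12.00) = -310.00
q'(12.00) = -50.00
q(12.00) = -310.00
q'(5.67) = -24.68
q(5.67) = -73.64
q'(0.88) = -5.52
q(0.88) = -1.31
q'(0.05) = -2.20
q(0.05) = 1.90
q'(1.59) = -8.36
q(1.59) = -6.24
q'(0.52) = -4.08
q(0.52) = 0.42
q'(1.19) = -6.76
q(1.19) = -3.21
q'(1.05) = -6.20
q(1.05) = -2.30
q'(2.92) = -13.68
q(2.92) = -20.89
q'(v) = -4*v - 2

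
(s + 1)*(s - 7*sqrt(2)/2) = s^2 - 7*sqrt(2)*s/2 + s - 7*sqrt(2)/2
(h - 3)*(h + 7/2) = h^2 + h/2 - 21/2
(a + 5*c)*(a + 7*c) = a^2 + 12*a*c + 35*c^2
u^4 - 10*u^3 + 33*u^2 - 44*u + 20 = (u - 5)*(u - 2)^2*(u - 1)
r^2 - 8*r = r*(r - 8)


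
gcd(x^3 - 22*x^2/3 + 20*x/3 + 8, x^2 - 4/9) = x + 2/3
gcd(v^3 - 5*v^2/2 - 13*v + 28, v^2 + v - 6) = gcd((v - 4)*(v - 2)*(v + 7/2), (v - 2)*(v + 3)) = v - 2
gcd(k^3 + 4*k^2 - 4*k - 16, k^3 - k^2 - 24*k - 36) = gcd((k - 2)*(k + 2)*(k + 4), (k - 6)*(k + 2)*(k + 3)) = k + 2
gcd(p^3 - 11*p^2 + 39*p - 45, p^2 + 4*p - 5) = 1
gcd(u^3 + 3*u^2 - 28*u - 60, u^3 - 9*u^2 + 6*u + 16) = 1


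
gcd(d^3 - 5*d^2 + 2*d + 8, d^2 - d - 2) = d^2 - d - 2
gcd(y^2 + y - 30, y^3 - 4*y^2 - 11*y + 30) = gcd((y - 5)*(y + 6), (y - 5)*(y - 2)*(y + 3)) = y - 5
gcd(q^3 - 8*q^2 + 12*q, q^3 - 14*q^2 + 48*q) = q^2 - 6*q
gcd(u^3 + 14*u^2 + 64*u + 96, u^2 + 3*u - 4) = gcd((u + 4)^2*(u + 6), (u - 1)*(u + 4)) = u + 4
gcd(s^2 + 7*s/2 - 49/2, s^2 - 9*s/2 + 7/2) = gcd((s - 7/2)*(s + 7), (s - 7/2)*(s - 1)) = s - 7/2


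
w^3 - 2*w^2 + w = w*(w - 1)^2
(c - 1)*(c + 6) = c^2 + 5*c - 6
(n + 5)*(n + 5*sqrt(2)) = n^2 + 5*n + 5*sqrt(2)*n + 25*sqrt(2)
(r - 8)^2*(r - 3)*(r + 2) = r^4 - 17*r^3 + 74*r^2 + 32*r - 384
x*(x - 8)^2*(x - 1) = x^4 - 17*x^3 + 80*x^2 - 64*x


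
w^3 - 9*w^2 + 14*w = w*(w - 7)*(w - 2)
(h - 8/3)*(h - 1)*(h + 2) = h^3 - 5*h^2/3 - 14*h/3 + 16/3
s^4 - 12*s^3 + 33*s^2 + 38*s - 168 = (s - 7)*(s - 4)*(s - 3)*(s + 2)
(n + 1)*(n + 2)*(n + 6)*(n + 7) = n^4 + 16*n^3 + 83*n^2 + 152*n + 84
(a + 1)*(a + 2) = a^2 + 3*a + 2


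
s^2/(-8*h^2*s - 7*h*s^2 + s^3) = s/(-8*h^2 - 7*h*s + s^2)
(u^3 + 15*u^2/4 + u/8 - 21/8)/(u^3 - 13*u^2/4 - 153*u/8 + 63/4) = (u + 1)/(u - 6)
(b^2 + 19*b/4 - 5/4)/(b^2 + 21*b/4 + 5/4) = (4*b - 1)/(4*b + 1)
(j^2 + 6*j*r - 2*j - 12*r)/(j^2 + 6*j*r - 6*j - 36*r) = (j - 2)/(j - 6)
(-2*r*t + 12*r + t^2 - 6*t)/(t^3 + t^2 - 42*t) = (-2*r + t)/(t*(t + 7))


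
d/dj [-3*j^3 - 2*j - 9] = -9*j^2 - 2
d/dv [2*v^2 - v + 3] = 4*v - 1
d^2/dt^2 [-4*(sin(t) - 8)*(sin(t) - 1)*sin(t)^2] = 64*sin(t)^4 - 324*sin(t)^3 + 80*sin(t)^2 + 216*sin(t) - 64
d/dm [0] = 0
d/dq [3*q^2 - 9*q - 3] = 6*q - 9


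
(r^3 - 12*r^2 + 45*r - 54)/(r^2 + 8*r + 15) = (r^3 - 12*r^2 + 45*r - 54)/(r^2 + 8*r + 15)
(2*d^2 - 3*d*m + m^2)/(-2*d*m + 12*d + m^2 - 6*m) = (-d + m)/(m - 6)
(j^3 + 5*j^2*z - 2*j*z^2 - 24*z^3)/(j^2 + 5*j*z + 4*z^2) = (j^2 + j*z - 6*z^2)/(j + z)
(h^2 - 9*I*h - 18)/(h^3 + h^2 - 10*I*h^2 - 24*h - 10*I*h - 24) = (h - 3*I)/(h^2 + h*(1 - 4*I) - 4*I)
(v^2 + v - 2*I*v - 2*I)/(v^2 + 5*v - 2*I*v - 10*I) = (v + 1)/(v + 5)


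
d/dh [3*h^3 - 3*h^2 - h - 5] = 9*h^2 - 6*h - 1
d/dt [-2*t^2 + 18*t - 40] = 18 - 4*t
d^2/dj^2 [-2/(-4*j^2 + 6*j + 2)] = 2*(4*j^2 - 6*j - (4*j - 3)^2 - 2)/(-2*j^2 + 3*j + 1)^3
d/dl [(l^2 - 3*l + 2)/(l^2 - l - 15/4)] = 4*(8*l^2 - 46*l + 53)/(16*l^4 - 32*l^3 - 104*l^2 + 120*l + 225)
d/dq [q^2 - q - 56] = 2*q - 1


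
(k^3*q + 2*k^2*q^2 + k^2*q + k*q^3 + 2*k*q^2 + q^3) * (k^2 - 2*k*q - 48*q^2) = k^5*q + k^4*q - 51*k^3*q^3 - 98*k^2*q^4 - 51*k^2*q^3 - 48*k*q^5 - 98*k*q^4 - 48*q^5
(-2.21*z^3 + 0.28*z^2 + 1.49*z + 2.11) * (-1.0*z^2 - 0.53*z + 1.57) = 2.21*z^5 + 0.8913*z^4 - 5.1081*z^3 - 2.4601*z^2 + 1.221*z + 3.3127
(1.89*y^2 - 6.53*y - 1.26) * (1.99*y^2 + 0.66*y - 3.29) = 3.7611*y^4 - 11.7473*y^3 - 13.0353*y^2 + 20.6521*y + 4.1454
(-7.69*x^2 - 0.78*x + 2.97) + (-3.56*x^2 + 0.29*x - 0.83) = -11.25*x^2 - 0.49*x + 2.14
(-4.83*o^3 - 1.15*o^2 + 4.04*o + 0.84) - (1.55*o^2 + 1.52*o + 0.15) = -4.83*o^3 - 2.7*o^2 + 2.52*o + 0.69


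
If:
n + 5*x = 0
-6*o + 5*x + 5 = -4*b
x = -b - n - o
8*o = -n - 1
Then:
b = -77/59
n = 125/59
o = -23/59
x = -25/59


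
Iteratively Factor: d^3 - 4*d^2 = (d)*(d^2 - 4*d) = d^2*(d - 4)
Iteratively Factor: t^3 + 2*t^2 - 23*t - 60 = (t + 4)*(t^2 - 2*t - 15) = (t - 5)*(t + 4)*(t + 3)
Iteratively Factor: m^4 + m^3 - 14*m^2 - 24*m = (m + 2)*(m^3 - m^2 - 12*m) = (m + 2)*(m + 3)*(m^2 - 4*m) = m*(m + 2)*(m + 3)*(m - 4)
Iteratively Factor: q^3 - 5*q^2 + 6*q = (q - 3)*(q^2 - 2*q) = q*(q - 3)*(q - 2)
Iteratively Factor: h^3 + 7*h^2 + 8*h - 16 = (h + 4)*(h^2 + 3*h - 4) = (h + 4)^2*(h - 1)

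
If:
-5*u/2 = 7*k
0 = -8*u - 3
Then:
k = 15/112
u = -3/8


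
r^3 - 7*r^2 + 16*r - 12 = (r - 3)*(r - 2)^2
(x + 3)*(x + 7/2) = x^2 + 13*x/2 + 21/2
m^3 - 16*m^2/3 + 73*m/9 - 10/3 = (m - 3)*(m - 5/3)*(m - 2/3)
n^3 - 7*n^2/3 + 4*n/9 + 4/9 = (n - 2)*(n - 2/3)*(n + 1/3)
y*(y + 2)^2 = y^3 + 4*y^2 + 4*y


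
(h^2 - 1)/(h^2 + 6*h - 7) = (h + 1)/(h + 7)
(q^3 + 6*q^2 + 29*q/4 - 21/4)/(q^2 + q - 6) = (q^2 + 3*q - 7/4)/(q - 2)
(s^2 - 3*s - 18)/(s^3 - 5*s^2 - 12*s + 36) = 1/(s - 2)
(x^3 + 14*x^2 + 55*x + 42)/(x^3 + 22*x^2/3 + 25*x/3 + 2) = 3*(x + 7)/(3*x + 1)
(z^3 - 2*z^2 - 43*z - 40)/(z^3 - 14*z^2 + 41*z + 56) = (z + 5)/(z - 7)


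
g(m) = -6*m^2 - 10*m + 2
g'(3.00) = -46.00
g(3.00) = -82.00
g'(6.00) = -82.00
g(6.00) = -274.00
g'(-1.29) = 5.48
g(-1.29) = 4.92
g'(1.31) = -25.72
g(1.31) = -21.40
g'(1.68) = -30.16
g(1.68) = -31.73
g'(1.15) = -23.80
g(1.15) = -17.44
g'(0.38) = -14.56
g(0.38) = -2.67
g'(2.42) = -39.04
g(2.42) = -57.34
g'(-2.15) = 15.80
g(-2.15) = -4.24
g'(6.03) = -82.36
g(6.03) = -276.47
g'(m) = -12*m - 10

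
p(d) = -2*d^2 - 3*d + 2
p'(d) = -4*d - 3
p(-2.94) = -6.47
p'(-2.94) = 8.76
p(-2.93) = -6.38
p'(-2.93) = 8.72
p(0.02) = 1.94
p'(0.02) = -3.08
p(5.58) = -77.01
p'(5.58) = -25.32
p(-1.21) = 2.70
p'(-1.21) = 1.84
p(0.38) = 0.57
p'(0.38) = -4.52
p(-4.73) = -28.56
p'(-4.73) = 15.92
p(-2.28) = -1.56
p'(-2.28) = 6.12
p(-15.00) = -403.00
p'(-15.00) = 57.00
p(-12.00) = -250.00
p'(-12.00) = 45.00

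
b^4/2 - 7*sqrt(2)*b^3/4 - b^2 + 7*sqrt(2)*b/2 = b*(b/2 + sqrt(2)/2)*(b - 7*sqrt(2)/2)*(b - sqrt(2))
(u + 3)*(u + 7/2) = u^2 + 13*u/2 + 21/2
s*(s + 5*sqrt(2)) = s^2 + 5*sqrt(2)*s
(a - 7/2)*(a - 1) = a^2 - 9*a/2 + 7/2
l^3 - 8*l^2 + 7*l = l*(l - 7)*(l - 1)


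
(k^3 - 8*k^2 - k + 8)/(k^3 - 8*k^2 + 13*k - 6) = (k^2 - 7*k - 8)/(k^2 - 7*k + 6)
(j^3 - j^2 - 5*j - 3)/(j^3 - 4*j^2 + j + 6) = (j + 1)/(j - 2)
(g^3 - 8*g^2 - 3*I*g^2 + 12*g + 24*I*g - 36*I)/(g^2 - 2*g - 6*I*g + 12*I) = (g^2 - 3*g*(2 + I) + 18*I)/(g - 6*I)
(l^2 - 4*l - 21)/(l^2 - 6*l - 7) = (l + 3)/(l + 1)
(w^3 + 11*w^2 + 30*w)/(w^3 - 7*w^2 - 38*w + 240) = w*(w + 5)/(w^2 - 13*w + 40)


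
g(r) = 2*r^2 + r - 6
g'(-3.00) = -11.00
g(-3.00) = 9.00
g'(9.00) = 37.00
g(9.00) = 165.00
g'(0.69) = 3.76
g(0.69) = -4.36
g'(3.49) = 14.96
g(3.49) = 21.85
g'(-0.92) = -2.68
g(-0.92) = -5.23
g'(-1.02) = -3.08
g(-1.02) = -4.94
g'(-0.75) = -2.00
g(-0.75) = -5.62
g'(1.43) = 6.72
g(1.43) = -0.48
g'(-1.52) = -5.08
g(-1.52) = -2.90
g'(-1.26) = -4.04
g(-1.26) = -4.08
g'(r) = 4*r + 1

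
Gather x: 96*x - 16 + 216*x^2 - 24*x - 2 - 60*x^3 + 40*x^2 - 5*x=-60*x^3 + 256*x^2 + 67*x - 18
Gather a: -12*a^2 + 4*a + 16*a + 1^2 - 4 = -12*a^2 + 20*a - 3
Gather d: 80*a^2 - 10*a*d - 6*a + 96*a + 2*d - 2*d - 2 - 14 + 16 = 80*a^2 - 10*a*d + 90*a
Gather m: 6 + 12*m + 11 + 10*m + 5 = 22*m + 22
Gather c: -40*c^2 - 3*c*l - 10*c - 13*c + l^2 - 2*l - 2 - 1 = -40*c^2 + c*(-3*l - 23) + l^2 - 2*l - 3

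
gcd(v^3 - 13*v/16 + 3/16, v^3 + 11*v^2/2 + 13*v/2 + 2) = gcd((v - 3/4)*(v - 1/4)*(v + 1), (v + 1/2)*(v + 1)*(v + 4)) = v + 1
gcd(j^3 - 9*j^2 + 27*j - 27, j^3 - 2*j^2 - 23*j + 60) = j - 3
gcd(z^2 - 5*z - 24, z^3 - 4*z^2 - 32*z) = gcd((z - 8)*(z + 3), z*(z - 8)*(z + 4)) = z - 8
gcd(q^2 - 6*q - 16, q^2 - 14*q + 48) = q - 8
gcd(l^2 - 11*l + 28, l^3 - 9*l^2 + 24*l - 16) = l - 4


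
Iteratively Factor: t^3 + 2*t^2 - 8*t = (t + 4)*(t^2 - 2*t) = (t - 2)*(t + 4)*(t)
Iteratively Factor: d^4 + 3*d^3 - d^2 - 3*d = (d + 1)*(d^3 + 2*d^2 - 3*d) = d*(d + 1)*(d^2 + 2*d - 3) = d*(d + 1)*(d + 3)*(d - 1)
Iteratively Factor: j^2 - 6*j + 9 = (j - 3)*(j - 3)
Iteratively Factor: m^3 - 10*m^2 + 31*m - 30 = (m - 2)*(m^2 - 8*m + 15) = (m - 5)*(m - 2)*(m - 3)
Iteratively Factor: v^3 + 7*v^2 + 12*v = (v + 4)*(v^2 + 3*v) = (v + 3)*(v + 4)*(v)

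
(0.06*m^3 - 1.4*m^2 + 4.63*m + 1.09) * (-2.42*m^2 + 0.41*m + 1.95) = -0.1452*m^5 + 3.4126*m^4 - 11.6616*m^3 - 3.4695*m^2 + 9.4754*m + 2.1255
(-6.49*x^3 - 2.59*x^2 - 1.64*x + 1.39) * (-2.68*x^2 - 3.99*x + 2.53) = 17.3932*x^5 + 32.8363*x^4 - 1.6904*x^3 - 3.7343*x^2 - 9.6953*x + 3.5167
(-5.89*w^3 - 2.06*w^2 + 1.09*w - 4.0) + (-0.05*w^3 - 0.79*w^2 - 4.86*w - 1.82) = -5.94*w^3 - 2.85*w^2 - 3.77*w - 5.82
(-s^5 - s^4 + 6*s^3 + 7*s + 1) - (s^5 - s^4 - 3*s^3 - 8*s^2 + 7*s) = -2*s^5 + 9*s^3 + 8*s^2 + 1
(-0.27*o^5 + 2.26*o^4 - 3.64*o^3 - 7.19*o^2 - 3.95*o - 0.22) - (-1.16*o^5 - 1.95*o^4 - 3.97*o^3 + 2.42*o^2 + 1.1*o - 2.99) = 0.89*o^5 + 4.21*o^4 + 0.33*o^3 - 9.61*o^2 - 5.05*o + 2.77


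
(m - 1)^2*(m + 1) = m^3 - m^2 - m + 1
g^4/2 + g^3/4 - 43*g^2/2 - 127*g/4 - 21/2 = (g/2 + 1/2)*(g - 7)*(g + 1/2)*(g + 6)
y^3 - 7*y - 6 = (y - 3)*(y + 1)*(y + 2)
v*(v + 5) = v^2 + 5*v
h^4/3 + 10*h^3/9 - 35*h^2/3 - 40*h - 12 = (h/3 + 1)*(h - 6)*(h + 1/3)*(h + 6)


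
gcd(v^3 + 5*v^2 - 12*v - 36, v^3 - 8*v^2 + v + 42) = v^2 - v - 6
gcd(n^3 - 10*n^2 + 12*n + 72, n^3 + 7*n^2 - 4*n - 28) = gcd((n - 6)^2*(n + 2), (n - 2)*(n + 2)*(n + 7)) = n + 2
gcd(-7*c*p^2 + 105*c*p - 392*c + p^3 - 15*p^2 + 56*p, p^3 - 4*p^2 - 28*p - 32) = p - 8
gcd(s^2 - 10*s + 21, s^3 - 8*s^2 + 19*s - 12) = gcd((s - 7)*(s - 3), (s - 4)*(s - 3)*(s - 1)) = s - 3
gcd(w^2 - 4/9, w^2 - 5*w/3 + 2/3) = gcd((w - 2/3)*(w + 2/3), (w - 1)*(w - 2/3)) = w - 2/3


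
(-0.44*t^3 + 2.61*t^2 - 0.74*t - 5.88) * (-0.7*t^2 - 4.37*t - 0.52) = 0.308*t^5 + 0.0958000000000003*t^4 - 10.6589*t^3 + 5.9926*t^2 + 26.0804*t + 3.0576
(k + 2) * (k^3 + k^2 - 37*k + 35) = k^4 + 3*k^3 - 35*k^2 - 39*k + 70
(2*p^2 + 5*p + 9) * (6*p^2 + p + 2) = 12*p^4 + 32*p^3 + 63*p^2 + 19*p + 18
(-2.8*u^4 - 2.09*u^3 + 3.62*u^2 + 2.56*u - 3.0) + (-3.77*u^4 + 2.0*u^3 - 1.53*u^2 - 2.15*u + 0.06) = -6.57*u^4 - 0.0899999999999999*u^3 + 2.09*u^2 + 0.41*u - 2.94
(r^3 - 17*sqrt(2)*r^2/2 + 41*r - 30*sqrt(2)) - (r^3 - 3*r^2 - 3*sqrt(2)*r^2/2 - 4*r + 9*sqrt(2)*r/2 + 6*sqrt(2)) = -7*sqrt(2)*r^2 + 3*r^2 - 9*sqrt(2)*r/2 + 45*r - 36*sqrt(2)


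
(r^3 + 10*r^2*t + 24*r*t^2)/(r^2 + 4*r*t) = r + 6*t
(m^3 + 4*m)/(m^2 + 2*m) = (m^2 + 4)/(m + 2)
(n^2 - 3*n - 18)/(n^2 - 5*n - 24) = (n - 6)/(n - 8)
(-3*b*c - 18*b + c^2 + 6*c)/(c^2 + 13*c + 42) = (-3*b + c)/(c + 7)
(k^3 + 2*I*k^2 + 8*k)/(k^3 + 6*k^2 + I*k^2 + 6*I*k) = (k^2 + 2*I*k + 8)/(k^2 + k*(6 + I) + 6*I)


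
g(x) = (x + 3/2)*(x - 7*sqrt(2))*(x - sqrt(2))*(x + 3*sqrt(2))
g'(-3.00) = 17.62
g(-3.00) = -106.14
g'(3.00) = -301.66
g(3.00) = -356.59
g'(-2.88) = 31.15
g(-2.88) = -103.19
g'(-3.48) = -52.12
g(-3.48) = -98.88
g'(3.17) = -314.94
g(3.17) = -409.02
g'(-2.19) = 81.60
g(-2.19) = -61.71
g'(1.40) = -138.28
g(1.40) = 1.98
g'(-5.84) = -837.32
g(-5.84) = 791.54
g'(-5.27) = -571.08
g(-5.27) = 392.72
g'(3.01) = -302.47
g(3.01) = -359.61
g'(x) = (x + 3/2)*(x - 7*sqrt(2))*(x - sqrt(2)) + (x + 3/2)*(x - 7*sqrt(2))*(x + 3*sqrt(2)) + (x + 3/2)*(x - sqrt(2))*(x + 3*sqrt(2)) + (x - 7*sqrt(2))*(x - sqrt(2))*(x + 3*sqrt(2)) = 4*x^3 - 15*sqrt(2)*x^2 + 9*x^2/2 - 68*x - 15*sqrt(2)*x - 51 + 42*sqrt(2)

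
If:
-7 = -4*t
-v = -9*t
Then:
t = 7/4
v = 63/4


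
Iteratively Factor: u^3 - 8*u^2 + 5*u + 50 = (u + 2)*(u^2 - 10*u + 25) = (u - 5)*(u + 2)*(u - 5)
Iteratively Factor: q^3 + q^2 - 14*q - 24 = (q + 3)*(q^2 - 2*q - 8) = (q - 4)*(q + 3)*(q + 2)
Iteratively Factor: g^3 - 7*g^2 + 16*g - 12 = (g - 2)*(g^2 - 5*g + 6) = (g - 3)*(g - 2)*(g - 2)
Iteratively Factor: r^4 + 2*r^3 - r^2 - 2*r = (r)*(r^3 + 2*r^2 - r - 2) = r*(r - 1)*(r^2 + 3*r + 2) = r*(r - 1)*(r + 1)*(r + 2)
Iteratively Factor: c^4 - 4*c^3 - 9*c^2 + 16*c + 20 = (c - 5)*(c^3 + c^2 - 4*c - 4) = (c - 5)*(c + 2)*(c^2 - c - 2) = (c - 5)*(c + 1)*(c + 2)*(c - 2)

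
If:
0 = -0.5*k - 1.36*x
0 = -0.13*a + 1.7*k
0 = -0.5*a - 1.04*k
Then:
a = 0.00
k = 0.00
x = 0.00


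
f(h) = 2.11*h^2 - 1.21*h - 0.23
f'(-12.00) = -51.85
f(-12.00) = 318.13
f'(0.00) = -1.21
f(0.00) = -0.23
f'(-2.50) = -11.76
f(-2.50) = 15.98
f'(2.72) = 10.27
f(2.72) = 12.09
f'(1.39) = 4.66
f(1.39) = 2.16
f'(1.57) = 5.42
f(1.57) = 3.07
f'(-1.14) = -6.02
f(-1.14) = 3.89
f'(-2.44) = -11.51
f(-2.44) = 15.28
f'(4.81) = 19.09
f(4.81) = 42.77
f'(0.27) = -0.07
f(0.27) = -0.40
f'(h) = 4.22*h - 1.21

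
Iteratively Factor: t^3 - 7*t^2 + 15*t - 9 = (t - 1)*(t^2 - 6*t + 9) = (t - 3)*(t - 1)*(t - 3)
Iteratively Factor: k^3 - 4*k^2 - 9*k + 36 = (k + 3)*(k^2 - 7*k + 12) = (k - 3)*(k + 3)*(k - 4)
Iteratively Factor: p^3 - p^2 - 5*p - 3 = (p + 1)*(p^2 - 2*p - 3) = (p + 1)^2*(p - 3)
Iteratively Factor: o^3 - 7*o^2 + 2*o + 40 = (o - 4)*(o^2 - 3*o - 10) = (o - 4)*(o + 2)*(o - 5)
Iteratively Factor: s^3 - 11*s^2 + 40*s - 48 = (s - 4)*(s^2 - 7*s + 12) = (s - 4)^2*(s - 3)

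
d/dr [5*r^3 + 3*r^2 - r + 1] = 15*r^2 + 6*r - 1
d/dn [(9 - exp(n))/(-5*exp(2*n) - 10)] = (-2*(exp(n) - 9)*exp(n) + exp(2*n) + 2)*exp(n)/(5*(exp(2*n) + 2)^2)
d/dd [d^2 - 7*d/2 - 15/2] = 2*d - 7/2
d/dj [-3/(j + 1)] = 3/(j + 1)^2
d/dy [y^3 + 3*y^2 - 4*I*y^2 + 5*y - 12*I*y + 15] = 3*y^2 + y*(6 - 8*I) + 5 - 12*I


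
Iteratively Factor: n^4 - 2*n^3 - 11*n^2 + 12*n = (n + 3)*(n^3 - 5*n^2 + 4*n) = (n - 1)*(n + 3)*(n^2 - 4*n) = (n - 4)*(n - 1)*(n + 3)*(n)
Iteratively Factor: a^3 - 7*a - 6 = (a - 3)*(a^2 + 3*a + 2) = (a - 3)*(a + 1)*(a + 2)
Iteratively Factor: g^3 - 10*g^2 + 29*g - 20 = (g - 1)*(g^2 - 9*g + 20) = (g - 5)*(g - 1)*(g - 4)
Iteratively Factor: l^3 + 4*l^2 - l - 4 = (l + 4)*(l^2 - 1) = (l - 1)*(l + 4)*(l + 1)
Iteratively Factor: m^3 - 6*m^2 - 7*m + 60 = (m - 4)*(m^2 - 2*m - 15) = (m - 4)*(m + 3)*(m - 5)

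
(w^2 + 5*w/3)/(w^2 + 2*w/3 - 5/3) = w/(w - 1)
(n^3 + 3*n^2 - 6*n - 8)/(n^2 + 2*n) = (n^3 + 3*n^2 - 6*n - 8)/(n*(n + 2))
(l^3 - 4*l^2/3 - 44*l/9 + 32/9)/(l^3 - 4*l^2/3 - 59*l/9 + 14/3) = (3*l^2 - 2*l - 16)/(3*l^2 - 2*l - 21)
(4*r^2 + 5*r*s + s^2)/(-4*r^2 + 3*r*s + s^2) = (-r - s)/(r - s)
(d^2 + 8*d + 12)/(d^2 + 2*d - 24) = (d + 2)/(d - 4)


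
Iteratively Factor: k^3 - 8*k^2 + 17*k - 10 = (k - 1)*(k^2 - 7*k + 10) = (k - 5)*(k - 1)*(k - 2)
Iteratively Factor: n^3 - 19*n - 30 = (n + 2)*(n^2 - 2*n - 15) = (n + 2)*(n + 3)*(n - 5)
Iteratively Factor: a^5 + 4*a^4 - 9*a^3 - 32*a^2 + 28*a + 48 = (a + 4)*(a^4 - 9*a^2 + 4*a + 12) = (a - 2)*(a + 4)*(a^3 + 2*a^2 - 5*a - 6) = (a - 2)*(a + 3)*(a + 4)*(a^2 - a - 2) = (a - 2)*(a + 1)*(a + 3)*(a + 4)*(a - 2)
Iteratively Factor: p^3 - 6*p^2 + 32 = (p + 2)*(p^2 - 8*p + 16) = (p - 4)*(p + 2)*(p - 4)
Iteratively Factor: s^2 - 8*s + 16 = (s - 4)*(s - 4)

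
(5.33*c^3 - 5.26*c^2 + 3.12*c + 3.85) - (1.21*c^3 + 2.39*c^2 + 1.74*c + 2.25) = 4.12*c^3 - 7.65*c^2 + 1.38*c + 1.6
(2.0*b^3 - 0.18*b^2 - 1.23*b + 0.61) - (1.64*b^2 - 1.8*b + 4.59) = 2.0*b^3 - 1.82*b^2 + 0.57*b - 3.98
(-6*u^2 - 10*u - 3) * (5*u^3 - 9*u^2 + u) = -30*u^5 + 4*u^4 + 69*u^3 + 17*u^2 - 3*u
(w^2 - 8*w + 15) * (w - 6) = w^3 - 14*w^2 + 63*w - 90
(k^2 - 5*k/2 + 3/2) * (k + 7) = k^3 + 9*k^2/2 - 16*k + 21/2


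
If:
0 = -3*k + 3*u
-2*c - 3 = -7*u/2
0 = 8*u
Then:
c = -3/2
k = 0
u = 0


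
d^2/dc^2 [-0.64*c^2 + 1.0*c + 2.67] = -1.28000000000000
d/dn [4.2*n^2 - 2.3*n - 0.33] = 8.4*n - 2.3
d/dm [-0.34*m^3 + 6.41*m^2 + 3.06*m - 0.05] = -1.02*m^2 + 12.82*m + 3.06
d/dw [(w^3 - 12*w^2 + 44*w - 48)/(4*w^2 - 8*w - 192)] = (w^4/4 - w^3 - 41*w^2 + 312*w - 552)/(w^4 - 4*w^3 - 92*w^2 + 192*w + 2304)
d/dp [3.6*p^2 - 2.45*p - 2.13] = 7.2*p - 2.45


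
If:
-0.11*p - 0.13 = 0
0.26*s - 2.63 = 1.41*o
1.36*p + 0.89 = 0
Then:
No Solution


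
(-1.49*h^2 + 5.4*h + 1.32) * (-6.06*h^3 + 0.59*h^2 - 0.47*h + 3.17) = 9.0294*h^5 - 33.6031*h^4 - 4.1129*h^3 - 6.4825*h^2 + 16.4976*h + 4.1844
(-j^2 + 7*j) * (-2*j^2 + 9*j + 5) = 2*j^4 - 23*j^3 + 58*j^2 + 35*j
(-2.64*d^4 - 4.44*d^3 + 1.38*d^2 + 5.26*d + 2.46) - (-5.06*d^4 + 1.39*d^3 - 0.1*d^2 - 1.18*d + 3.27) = 2.42*d^4 - 5.83*d^3 + 1.48*d^2 + 6.44*d - 0.81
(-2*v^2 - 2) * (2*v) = -4*v^3 - 4*v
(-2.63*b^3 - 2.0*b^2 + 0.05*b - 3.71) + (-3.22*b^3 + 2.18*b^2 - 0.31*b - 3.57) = -5.85*b^3 + 0.18*b^2 - 0.26*b - 7.28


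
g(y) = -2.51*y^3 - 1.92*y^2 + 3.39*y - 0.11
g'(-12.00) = -1034.85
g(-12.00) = 4020.01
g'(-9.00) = -571.98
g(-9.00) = 1643.65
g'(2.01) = -34.75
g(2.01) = -21.44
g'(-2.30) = -27.61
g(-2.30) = 12.48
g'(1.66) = -23.73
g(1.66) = -11.25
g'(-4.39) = -124.87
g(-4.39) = 160.36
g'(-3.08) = -56.22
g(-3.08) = 44.57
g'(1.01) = -8.17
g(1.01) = -1.23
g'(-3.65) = -82.91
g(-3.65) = 83.99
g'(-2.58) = -36.83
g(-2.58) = 21.47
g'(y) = -7.53*y^2 - 3.84*y + 3.39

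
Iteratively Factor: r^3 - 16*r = (r + 4)*(r^2 - 4*r) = r*(r + 4)*(r - 4)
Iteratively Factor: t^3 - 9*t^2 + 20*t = (t - 5)*(t^2 - 4*t) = t*(t - 5)*(t - 4)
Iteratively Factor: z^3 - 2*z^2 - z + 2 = (z - 2)*(z^2 - 1) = (z - 2)*(z - 1)*(z + 1)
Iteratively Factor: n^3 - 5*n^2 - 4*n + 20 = (n - 5)*(n^2 - 4) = (n - 5)*(n + 2)*(n - 2)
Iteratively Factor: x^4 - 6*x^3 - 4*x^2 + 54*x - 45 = (x - 5)*(x^3 - x^2 - 9*x + 9) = (x - 5)*(x + 3)*(x^2 - 4*x + 3) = (x - 5)*(x - 3)*(x + 3)*(x - 1)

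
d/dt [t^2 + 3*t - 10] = 2*t + 3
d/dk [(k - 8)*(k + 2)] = 2*k - 6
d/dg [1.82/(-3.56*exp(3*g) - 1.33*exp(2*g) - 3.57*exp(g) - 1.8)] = (19.4376*exp(2*g) + 4.8412*exp(g) + 6.4974)*exp(g)/(3.56*exp(3*g) + 1.33*exp(2*g) + 3.57*exp(g) + 1.8)^2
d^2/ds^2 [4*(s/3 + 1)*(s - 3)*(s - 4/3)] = 8*s - 32/9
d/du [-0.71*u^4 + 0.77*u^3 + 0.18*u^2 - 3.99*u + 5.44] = -2.84*u^3 + 2.31*u^2 + 0.36*u - 3.99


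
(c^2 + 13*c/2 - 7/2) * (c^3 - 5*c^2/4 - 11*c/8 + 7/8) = c^5 + 21*c^4/4 - 13*c^3 - 59*c^2/16 + 21*c/2 - 49/16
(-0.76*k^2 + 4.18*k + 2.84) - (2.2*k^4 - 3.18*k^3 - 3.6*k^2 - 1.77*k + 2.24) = -2.2*k^4 + 3.18*k^3 + 2.84*k^2 + 5.95*k + 0.6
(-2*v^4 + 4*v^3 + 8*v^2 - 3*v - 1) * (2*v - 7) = -4*v^5 + 22*v^4 - 12*v^3 - 62*v^2 + 19*v + 7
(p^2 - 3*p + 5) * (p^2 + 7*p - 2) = p^4 + 4*p^3 - 18*p^2 + 41*p - 10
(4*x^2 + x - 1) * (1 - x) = -4*x^3 + 3*x^2 + 2*x - 1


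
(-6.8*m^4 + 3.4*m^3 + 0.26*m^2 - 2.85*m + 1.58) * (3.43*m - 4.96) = -23.324*m^5 + 45.39*m^4 - 15.9722*m^3 - 11.0651*m^2 + 19.5554*m - 7.8368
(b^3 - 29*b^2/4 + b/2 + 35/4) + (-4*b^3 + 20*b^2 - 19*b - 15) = -3*b^3 + 51*b^2/4 - 37*b/2 - 25/4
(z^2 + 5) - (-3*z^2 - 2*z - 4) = 4*z^2 + 2*z + 9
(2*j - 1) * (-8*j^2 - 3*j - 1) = -16*j^3 + 2*j^2 + j + 1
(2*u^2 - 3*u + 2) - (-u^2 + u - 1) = 3*u^2 - 4*u + 3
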